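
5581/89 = 5581/89 = 62.71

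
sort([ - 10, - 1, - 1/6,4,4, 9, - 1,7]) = [ - 10, - 1, - 1,-1/6,4, 4, 7, 9 ] 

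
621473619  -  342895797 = 278577822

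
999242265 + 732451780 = 1731694045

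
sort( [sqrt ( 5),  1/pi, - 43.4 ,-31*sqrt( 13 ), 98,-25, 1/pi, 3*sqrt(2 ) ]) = [ - 31*sqrt(13 ) , - 43.4 , - 25,1/pi, 1/pi , sqrt(5),3*sqrt( 2 ) , 98] 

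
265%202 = 63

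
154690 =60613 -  - 94077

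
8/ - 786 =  - 1 + 389/393 = - 0.01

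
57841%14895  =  13156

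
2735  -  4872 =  - 2137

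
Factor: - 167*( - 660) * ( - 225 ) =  -24799500 = -  2^2*3^3*5^3*11^1*167^1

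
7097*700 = 4967900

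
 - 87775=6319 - 94094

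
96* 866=83136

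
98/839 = 98/839 = 0.12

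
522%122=34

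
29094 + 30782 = 59876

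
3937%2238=1699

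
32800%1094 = 1074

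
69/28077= 23/9359 =0.00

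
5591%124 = 11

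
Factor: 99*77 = 7623 = 3^2 * 7^1*11^2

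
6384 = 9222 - 2838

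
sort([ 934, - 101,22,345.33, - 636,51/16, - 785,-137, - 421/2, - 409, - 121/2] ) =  [ - 785, - 636, - 409, - 421/2, - 137, - 101, - 121/2,51/16 , 22,345.33,934]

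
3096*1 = 3096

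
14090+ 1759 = 15849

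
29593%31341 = 29593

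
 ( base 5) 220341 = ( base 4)1312230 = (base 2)1110110101100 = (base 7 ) 31101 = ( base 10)7596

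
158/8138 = 79/4069 = 0.02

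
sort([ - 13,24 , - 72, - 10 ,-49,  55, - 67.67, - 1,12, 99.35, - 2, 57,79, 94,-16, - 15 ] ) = [ - 72, - 67.67, - 49, - 16, - 15, - 13, - 10, - 2, - 1,  12, 24, 55, 57,79,  94, 99.35] 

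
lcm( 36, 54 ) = 108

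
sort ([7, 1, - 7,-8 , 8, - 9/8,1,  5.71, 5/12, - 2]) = [ - 8, -7, - 2,  -  9/8, 5/12,1, 1, 5.71, 7,8 ] 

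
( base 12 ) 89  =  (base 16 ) 69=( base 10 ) 105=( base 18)5f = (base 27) 3O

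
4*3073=12292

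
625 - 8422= - 7797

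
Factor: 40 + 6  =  2^1*23^1 = 46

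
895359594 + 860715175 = 1756074769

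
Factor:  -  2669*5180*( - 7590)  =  2^3 * 3^1 * 5^2*7^1*11^1*17^1*23^1*  37^1*157^1 = 104934937800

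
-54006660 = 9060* ( -5961 )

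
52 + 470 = 522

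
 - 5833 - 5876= - 11709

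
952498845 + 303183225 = 1255682070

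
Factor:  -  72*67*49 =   -  236376 = -2^3*3^2* 7^2*67^1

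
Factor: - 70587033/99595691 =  - 3^1*11^1 * 13^(-1 )*19^1*103^1*1093^1*7661207^( - 1)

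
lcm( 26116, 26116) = 26116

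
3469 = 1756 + 1713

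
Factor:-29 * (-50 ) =1450= 2^1 * 5^2*29^1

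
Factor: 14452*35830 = 2^3*5^1*3583^1*3613^1= 517815160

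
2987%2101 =886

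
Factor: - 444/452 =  - 111/113 = - 3^1*37^1*113^(- 1 ) 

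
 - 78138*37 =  - 2891106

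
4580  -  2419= 2161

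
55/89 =55/89 = 0.62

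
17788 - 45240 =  - 27452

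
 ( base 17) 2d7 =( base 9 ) 1085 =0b1100100110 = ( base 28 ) 10M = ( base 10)806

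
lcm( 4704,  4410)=70560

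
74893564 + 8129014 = 83022578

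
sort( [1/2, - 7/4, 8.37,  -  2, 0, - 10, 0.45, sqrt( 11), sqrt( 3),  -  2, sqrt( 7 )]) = [ - 10,  -  2,-2, - 7/4, 0 , 0.45, 1/2, sqrt( 3 ),sqrt (7),  sqrt( 11), 8.37 ] 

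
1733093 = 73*23741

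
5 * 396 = 1980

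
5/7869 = 5/7869 =0.00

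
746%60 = 26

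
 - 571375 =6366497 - 6937872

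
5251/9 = 5251/9 = 583.44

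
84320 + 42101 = 126421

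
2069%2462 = 2069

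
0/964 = 0 = 0.00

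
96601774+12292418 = 108894192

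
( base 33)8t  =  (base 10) 293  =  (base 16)125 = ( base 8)445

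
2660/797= 3+ 269/797 = 3.34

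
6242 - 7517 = - 1275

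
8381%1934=645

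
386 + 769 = 1155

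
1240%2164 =1240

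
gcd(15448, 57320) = 8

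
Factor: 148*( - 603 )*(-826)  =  2^3*3^2*7^1 *37^1*  59^1 * 67^1= 73715544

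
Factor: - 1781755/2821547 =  - 5^1*887^(-1 )*3181^(  -  1) * 356351^1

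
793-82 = 711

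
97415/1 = 97415 = 97415.00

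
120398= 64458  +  55940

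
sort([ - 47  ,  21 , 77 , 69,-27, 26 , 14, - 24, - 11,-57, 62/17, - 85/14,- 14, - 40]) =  [-57,-47 , - 40, - 27, -24,  -  14 , - 11 , - 85/14, 62/17, 14,21,  26,69, 77] 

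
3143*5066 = 15922438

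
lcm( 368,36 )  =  3312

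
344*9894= 3403536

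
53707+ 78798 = 132505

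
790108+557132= 1347240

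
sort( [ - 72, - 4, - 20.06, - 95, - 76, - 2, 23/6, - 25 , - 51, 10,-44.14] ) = [-95,-76, - 72 ,- 51, - 44.14,  -  25, - 20.06, - 4, - 2,23/6, 10] 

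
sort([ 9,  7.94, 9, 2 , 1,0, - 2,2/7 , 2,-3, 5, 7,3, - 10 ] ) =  [ - 10,-3, - 2 , 0,  2/7, 1, 2, 2,3, 5, 7, 7.94,9, 9]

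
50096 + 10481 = 60577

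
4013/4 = 1003 + 1/4 = 1003.25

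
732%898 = 732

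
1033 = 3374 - 2341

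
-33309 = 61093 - 94402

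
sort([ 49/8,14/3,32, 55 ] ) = [14/3, 49/8, 32,55 ] 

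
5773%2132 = 1509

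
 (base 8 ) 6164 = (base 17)B09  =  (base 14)123A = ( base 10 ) 3188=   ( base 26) 4ig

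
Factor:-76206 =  - 2^1*3^1*13^1*977^1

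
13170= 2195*6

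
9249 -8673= 576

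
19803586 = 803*24662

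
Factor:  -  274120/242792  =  - 35/31 = -5^1*7^1*31^( - 1 )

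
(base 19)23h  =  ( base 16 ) 31c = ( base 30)QG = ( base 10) 796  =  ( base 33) O4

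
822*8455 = 6950010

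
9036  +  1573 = 10609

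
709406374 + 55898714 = 765305088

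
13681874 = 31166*439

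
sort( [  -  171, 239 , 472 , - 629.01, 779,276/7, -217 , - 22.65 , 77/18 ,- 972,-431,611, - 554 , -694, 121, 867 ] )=[-972, - 694, - 629.01,-554, - 431, -217, - 171, - 22.65, 77/18,276/7,121, 239,472, 611 , 779, 867] 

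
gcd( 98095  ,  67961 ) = 1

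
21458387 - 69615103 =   -  48156716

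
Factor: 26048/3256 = 8 = 2^3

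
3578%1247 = 1084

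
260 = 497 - 237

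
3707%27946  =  3707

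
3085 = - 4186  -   - 7271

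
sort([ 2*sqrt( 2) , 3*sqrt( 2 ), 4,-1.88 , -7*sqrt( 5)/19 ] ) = [  -  1.88, - 7*sqrt(5 )/19,2*sqrt(2) , 4,3 * sqrt (2)]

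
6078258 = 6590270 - 512012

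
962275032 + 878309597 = 1840584629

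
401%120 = 41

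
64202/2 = 32101 = 32101.00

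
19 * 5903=112157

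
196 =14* 14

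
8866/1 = 8866 = 8866.00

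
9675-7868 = 1807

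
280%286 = 280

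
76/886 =38/443 = 0.09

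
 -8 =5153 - 5161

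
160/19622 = 80/9811 = 0.01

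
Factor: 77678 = 2^1*38839^1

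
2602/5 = 520+ 2/5= 520.40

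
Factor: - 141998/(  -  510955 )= 2^1*5^ ( - 1)*70999^1 * 102191^(  -  1 )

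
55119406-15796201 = 39323205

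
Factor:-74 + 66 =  - 8 = - 2^3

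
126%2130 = 126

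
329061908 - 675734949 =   -  346673041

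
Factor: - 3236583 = - 3^1*  7^1*23^1*6701^1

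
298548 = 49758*6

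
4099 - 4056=43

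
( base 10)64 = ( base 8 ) 100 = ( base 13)4c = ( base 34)1u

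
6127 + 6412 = 12539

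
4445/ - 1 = - 4445+0/1 =- 4445.00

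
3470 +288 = 3758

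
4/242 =2/121 = 0.02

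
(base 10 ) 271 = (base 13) 17B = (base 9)331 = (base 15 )131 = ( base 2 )100001111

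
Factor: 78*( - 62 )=-2^2*3^1 * 13^1 * 31^1 = - 4836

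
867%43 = 7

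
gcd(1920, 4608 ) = 384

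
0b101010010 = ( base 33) A8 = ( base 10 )338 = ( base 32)ai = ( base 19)hf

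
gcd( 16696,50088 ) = 16696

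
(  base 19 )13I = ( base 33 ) d7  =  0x1b4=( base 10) 436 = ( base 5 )3221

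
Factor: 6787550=2^1*5^2*7^1 * 11^1*41^1*43^1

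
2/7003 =2/7003=0.00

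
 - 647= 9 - 656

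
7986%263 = 96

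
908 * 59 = 53572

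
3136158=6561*478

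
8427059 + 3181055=11608114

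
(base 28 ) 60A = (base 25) 7DE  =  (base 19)D12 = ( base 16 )126A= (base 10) 4714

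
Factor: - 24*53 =  -  2^3 *3^1*53^1 = - 1272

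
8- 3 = 5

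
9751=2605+7146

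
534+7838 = 8372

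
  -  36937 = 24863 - 61800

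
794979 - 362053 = 432926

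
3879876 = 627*6188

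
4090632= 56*73047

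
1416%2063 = 1416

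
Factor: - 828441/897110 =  - 2^ ( - 1)*3^3*5^( - 1)*61^1*283^( - 1)*317^( - 1)*503^1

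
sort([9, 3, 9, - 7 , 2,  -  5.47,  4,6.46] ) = [ - 7, - 5.47, 2,3, 4,6.46, 9,9 ] 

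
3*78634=235902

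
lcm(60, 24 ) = 120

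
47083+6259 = 53342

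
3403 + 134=3537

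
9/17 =9/17 = 0.53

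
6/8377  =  6/8377=0.00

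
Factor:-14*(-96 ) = 1344  =  2^6*3^1*  7^1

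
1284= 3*428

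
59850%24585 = 10680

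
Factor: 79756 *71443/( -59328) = -1424501977/14832=- 2^(-4)*3^( - 2)*103^( - 1)*127^1*157^1  *  71443^1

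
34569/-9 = - 3841/1 = -3841.00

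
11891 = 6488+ 5403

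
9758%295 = 23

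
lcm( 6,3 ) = 6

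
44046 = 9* 4894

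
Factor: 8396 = 2^2*2099^1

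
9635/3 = 3211 + 2/3 = 3211.67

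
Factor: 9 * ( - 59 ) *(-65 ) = 34515= 3^2*5^1 * 13^1*59^1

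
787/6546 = 787/6546 = 0.12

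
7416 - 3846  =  3570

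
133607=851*157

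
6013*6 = 36078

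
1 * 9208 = 9208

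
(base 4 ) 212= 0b100110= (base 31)17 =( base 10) 38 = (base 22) 1g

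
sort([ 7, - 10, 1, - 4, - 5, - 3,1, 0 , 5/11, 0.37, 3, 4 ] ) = [ - 10, - 5,-4, - 3,  0, 0.37, 5/11, 1,1,3,4,7]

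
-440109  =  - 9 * 48901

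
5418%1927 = 1564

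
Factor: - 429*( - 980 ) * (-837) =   -  2^2* 3^4*5^1*7^2*  11^1 * 13^1 * 31^1 = -351891540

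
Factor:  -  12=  - 2^2*3^1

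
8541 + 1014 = 9555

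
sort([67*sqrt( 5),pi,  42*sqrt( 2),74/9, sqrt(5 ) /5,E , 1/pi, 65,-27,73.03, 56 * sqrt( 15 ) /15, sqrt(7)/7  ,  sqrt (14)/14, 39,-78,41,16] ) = [ - 78, - 27,sqrt( 14 ) /14,1/pi, sqrt( 7)/7,sqrt(5)/5 , E,pi, 74/9,56 * sqrt(15 ) /15,16,39,41,42 * sqrt(2), 65,  73.03,67* sqrt( 5)] 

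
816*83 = 67728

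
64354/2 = 32177 = 32177.00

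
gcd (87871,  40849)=1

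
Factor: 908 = 2^2*227^1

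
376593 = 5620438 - 5243845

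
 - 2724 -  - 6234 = 3510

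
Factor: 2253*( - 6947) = -3^1*751^1 *6947^1 = - 15651591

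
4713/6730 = 4713/6730 = 0.70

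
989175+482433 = 1471608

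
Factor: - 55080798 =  - 2^1*3^1*859^1*10687^1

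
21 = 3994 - 3973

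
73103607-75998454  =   - 2894847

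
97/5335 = 1/55= 0.02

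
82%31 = 20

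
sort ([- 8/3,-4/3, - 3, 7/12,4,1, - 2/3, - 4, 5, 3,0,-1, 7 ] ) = [ - 4, - 3 ,- 8/3, - 4/3, - 1,-2/3,0,7/12,1,3,4, 5,7 ]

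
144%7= 4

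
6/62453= 6/62453 = 0.00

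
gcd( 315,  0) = 315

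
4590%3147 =1443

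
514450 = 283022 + 231428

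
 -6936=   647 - 7583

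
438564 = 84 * 5221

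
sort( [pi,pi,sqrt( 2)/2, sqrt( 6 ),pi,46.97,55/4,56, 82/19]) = [sqrt( 2 ) /2,sqrt( 6),pi,pi, pi,82/19,  55/4,  46.97, 56]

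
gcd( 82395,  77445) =45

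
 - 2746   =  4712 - 7458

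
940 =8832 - 7892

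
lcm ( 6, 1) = 6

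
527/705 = 527/705= 0.75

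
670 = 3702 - 3032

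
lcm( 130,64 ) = 4160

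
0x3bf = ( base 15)43E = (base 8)1677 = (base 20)27j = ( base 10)959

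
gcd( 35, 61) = 1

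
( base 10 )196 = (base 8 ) 304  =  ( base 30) 6g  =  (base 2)11000100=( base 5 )1241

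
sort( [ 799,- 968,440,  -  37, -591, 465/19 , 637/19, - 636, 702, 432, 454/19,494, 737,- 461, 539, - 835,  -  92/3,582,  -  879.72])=[ - 968, - 879.72, - 835, - 636,- 591 , - 461, - 37, - 92/3, 454/19,  465/19,637/19,  432, 440,494,539, 582, 702, 737, 799]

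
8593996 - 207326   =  8386670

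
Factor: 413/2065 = 1/5 = 5^( - 1 )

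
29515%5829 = 370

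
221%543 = 221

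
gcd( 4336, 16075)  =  1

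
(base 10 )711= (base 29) OF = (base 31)MT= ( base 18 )239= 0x2c7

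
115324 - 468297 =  - 352973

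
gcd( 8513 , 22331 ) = 1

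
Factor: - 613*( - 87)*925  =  49331175 =3^1*5^2*29^1*37^1*613^1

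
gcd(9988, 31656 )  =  4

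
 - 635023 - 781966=-1416989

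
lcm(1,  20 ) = 20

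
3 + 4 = 7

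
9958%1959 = 163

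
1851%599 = 54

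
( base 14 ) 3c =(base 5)204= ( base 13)42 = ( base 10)54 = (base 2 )110110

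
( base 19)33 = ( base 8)74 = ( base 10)60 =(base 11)55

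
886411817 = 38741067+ 847670750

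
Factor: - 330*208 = - 2^5*3^1*5^1*11^1*13^1 = - 68640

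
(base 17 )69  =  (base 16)6f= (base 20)5b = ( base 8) 157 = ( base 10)111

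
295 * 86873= 25627535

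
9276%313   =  199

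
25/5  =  5 = 5.00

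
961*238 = 228718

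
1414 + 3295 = 4709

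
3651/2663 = 3651/2663= 1.37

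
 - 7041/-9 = 2347/3 = 782.33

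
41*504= 20664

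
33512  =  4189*8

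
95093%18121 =4488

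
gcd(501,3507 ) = 501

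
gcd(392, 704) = 8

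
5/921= 5/921 = 0.01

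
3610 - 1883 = 1727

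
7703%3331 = 1041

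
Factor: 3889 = 3889^1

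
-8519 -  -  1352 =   -  7167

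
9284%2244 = 308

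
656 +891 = 1547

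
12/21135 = 4/7045 = 0.00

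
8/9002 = 4/4501 = 0.00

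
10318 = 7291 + 3027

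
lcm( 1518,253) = 1518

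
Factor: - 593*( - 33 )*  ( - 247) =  - 4833543 = - 3^1* 11^1*13^1*19^1*593^1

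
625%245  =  135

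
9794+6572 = 16366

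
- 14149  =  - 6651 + -7498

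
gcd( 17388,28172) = 4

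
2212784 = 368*6013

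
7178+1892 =9070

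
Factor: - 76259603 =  - 7^1 * 17^1*640837^1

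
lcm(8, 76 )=152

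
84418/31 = 2723 + 5/31 = 2723.16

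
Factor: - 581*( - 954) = 554274 = 2^1*3^2*7^1*53^1*83^1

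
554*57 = 31578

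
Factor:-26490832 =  - 2^4*1655677^1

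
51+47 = 98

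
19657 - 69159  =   - 49502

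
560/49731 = 560/49731= 0.01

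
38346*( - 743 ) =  - 28491078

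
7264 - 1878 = 5386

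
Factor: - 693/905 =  - 3^2*5^(-1)*7^1 * 11^1*181^(  -  1 ) 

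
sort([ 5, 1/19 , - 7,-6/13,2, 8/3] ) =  [ - 7,-6/13,1/19,2 , 8/3, 5]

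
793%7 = 2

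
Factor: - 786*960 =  - 754560 = -2^7*3^2*5^1*131^1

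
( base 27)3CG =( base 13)11c5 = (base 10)2527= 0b100111011111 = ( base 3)10110121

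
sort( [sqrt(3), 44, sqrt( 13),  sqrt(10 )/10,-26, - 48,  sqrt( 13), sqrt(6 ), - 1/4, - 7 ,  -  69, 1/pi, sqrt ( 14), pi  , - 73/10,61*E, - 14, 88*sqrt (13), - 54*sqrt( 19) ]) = [  -  54*sqrt ( 19), - 69, - 48 ,-26, - 14, - 73/10, - 7, - 1/4,sqrt ( 10) /10, 1/pi,sqrt( 3), sqrt(6), pi, sqrt ( 13) , sqrt( 13 ), sqrt( 14), 44, 61*E,88 *sqrt(13)]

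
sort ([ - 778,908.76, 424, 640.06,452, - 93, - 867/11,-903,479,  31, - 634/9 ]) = [-903,-778, - 93, - 867/11,-634/9, 31,424,452,  479, 640.06 , 908.76]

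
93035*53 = 4930855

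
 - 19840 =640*( - 31) 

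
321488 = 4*80372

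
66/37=66/37 = 1.78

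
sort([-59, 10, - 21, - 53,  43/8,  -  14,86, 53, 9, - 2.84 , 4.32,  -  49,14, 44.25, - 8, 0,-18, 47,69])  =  [  -  59, - 53, - 49,-21, - 18,  -  14,-8, - 2.84,0, 4.32, 43/8 , 9, 10, 14, 44.25,47 , 53 , 69,86 ] 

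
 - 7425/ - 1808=4 +193/1808 =4.11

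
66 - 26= 40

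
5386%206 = 30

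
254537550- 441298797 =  - 186761247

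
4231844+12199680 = 16431524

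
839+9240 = 10079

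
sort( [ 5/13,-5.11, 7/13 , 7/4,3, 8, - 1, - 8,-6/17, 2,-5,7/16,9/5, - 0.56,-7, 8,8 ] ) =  [ - 8,-7, - 5.11, - 5, - 1, - 0.56, - 6/17, 5/13,7/16, 7/13,7/4, 9/5,2, 3,8,  8,8]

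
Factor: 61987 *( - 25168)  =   - 1560088816  =  -2^4*11^2* 13^1 * 61987^1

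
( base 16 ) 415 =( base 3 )1102201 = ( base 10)1045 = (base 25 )1GK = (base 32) 10L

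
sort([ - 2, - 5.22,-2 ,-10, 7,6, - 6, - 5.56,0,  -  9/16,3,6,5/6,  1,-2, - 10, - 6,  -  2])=[ - 10,-10,  -  6, - 6,  -  5.56, - 5.22,-2,  -  2, - 2 ,-2, - 9/16,0,5/6, 1, 3,6, 6, 7]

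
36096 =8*4512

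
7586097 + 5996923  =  13583020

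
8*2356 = 18848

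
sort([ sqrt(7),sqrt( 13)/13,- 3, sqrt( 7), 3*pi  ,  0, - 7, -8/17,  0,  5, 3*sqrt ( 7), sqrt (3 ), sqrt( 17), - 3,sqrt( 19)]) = [ - 7,-3, - 3, - 8/17, 0,0,sqrt( 13) /13,  sqrt(3), sqrt(7), sqrt( 7), sqrt( 17), sqrt( 19), 5, 3*sqrt(7), 3*pi] 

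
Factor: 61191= 3^2 *13^1*523^1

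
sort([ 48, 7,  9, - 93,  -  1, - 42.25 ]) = [ - 93, - 42.25,-1,7, 9, 48 ]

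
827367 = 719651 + 107716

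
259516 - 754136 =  - 494620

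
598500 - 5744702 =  - 5146202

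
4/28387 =4/28387 = 0.00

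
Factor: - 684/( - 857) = 2^2 *3^2 *19^1*857^(- 1 ) 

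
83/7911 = 83/7911  =  0.01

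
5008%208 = 16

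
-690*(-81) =55890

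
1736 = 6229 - 4493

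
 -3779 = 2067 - 5846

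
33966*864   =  29346624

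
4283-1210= 3073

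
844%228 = 160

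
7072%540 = 52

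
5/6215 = 1/1243 = 0.00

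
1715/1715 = 1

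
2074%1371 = 703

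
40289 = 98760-58471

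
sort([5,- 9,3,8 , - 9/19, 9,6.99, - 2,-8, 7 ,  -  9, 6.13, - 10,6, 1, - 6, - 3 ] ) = [-10,-9,-9, - 8, - 6 , - 3, - 2, - 9/19 , 1,3, 5, 6,  6.13 , 6.99,7,8,9]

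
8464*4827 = 40855728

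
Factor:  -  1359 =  - 3^2*151^1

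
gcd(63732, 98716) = 4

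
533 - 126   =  407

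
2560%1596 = 964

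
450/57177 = 50/6353 = 0.01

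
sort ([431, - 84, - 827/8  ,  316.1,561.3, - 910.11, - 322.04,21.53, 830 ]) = [ - 910.11, - 322.04,-827/8, - 84,21.53,316.1,431,561.3, 830] 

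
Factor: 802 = 2^1 * 401^1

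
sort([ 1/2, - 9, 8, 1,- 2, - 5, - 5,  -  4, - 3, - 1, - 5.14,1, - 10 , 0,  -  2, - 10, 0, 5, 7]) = [ - 10,-10, - 9, - 5.14, -5, -5,-4, - 3, - 2, - 2,-1, 0, 0, 1/2, 1,  1, 5,7, 8]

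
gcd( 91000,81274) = 2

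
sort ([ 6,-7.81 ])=[ - 7.81,6 ]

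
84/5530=6/395 = 0.02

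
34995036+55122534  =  90117570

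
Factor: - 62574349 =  - 61^1*107^1 * 9587^1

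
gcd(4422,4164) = 6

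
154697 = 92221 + 62476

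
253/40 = 6 + 13/40  =  6.33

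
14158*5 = 70790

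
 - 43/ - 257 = 43/257 = 0.17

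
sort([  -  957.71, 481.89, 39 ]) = [ - 957.71 , 39 , 481.89]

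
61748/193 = 319  +  181/193  =  319.94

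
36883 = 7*5269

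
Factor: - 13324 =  - 2^2  *3331^1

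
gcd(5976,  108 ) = 36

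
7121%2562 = 1997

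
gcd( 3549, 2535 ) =507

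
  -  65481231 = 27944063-93425294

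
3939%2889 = 1050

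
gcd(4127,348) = 1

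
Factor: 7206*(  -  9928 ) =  -2^4*3^1*17^1*73^1 * 1201^1 =- 71541168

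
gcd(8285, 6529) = 1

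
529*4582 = 2423878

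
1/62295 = 1/62295 = 0.00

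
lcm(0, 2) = 0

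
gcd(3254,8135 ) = 1627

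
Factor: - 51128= - 2^3*7^1*11^1*83^1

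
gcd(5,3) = 1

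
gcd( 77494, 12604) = 2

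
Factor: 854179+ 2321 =856500 = 2^2*3^1*5^3 *571^1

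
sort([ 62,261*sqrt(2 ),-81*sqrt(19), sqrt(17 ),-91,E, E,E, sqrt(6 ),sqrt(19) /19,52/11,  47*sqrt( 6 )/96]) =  [  -  81*sqrt(19 ),-91,sqrt(19) /19, 47*sqrt( 6) /96,sqrt(  6),E,E, E,sqrt(17),52/11, 62, 261*sqrt(2)]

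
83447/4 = 20861 + 3/4=20861.75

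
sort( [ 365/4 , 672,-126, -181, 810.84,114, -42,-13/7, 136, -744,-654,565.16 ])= [- 744, - 654,-181,-126,-42, - 13/7, 365/4,114,136 , 565.16,672,810.84]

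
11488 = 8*1436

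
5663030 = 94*60245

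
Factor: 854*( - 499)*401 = - 170884546 = - 2^1*7^1*61^1* 401^1*499^1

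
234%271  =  234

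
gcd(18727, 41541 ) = 61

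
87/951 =29/317 = 0.09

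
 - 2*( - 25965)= 51930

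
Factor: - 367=-367^1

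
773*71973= 55635129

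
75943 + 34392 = 110335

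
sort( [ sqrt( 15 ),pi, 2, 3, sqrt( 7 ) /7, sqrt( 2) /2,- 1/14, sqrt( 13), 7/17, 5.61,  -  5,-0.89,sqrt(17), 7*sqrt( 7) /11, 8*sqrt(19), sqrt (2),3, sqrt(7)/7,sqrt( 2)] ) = [-5, - 0.89, - 1/14,sqrt(7 ) /7,  sqrt ( 7)/7, 7/17, sqrt( 2) /2, sqrt(2 ), sqrt( 2), 7*sqrt ( 7)/11, 2, 3, 3,  pi, sqrt( 13 ) , sqrt( 15 ), sqrt( 17), 5.61, 8*sqrt(19)]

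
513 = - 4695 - -5208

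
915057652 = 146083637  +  768974015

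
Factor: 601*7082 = 4256282 = 2^1*601^1*3541^1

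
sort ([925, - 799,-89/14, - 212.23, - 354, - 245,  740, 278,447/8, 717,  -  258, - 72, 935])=[  -  799, - 354, - 258, - 245,-212.23 , - 72, - 89/14,447/8,278, 717, 740, 925, 935 ] 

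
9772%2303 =560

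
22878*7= 160146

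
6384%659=453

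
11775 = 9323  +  2452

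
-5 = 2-7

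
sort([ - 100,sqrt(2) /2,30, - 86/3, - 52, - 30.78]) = [ - 100, - 52, - 30.78, - 86/3,sqrt(2)/2, 30]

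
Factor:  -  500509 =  - 500509^1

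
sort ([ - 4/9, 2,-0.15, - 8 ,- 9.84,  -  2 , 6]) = [ - 9.84,-8, - 2 , - 4/9,- 0.15, 2,  6] 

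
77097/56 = 77097/56 = 1376.73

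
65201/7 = 65201/7 = 9314.43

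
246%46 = 16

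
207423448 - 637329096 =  - 429905648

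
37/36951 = 37/36951=0.00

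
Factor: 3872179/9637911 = 3^( - 2 )*31^1*41^( - 1 ) *26119^(  -  1)*124909^1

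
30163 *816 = 24613008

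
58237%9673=199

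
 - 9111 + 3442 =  - 5669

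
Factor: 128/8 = 2^4 = 16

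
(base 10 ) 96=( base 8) 140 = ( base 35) 2Q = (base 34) 2s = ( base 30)36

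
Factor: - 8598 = - 2^1*3^1*1433^1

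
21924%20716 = 1208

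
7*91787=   642509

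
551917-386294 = 165623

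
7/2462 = 7/2462 = 0.00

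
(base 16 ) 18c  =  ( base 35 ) bb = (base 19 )11G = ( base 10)396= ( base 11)330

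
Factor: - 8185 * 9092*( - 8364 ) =622432319280 = 2^4* 3^1*5^1 * 17^1*41^1*1637^1 * 2273^1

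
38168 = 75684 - 37516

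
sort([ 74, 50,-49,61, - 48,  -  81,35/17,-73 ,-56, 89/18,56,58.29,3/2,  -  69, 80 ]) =[-81,-73,-69, -56,  -  49, - 48,3/2, 35/17,  89/18, 50,56,58.29, 61,74,  80]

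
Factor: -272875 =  -5^3*37^1 * 59^1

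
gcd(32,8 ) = 8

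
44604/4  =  11151=11151.00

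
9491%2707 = 1370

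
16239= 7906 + 8333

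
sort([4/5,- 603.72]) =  [  -  603.72, 4/5 ]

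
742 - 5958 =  - 5216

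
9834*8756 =86106504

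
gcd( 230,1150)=230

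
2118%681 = 75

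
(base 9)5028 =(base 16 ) E57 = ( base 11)2838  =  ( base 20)93B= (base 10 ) 3671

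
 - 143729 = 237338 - 381067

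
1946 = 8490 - 6544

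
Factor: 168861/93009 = 187/103 = 11^1*17^1*103^( - 1)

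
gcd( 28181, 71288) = 1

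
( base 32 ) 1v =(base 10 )63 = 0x3f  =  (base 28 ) 27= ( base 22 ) 2j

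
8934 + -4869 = 4065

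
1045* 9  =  9405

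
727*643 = 467461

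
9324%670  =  614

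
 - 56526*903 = -51042978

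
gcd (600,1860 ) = 60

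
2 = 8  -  6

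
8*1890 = 15120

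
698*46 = 32108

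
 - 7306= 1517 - 8823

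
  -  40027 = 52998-93025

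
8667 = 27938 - 19271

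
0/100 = 0= 0.00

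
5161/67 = 77 + 2/67  =  77.03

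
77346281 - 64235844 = 13110437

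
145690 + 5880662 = 6026352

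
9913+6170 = 16083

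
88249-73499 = 14750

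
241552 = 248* 974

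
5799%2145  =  1509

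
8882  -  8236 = 646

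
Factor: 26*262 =6812  =  2^2*13^1*131^1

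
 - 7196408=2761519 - 9957927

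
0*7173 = 0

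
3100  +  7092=10192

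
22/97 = 22/97 = 0.23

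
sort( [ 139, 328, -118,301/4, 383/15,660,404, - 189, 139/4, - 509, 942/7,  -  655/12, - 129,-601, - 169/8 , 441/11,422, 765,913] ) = [ - 601, - 509, - 189,-129, - 118, - 655/12, - 169/8, 383/15, 139/4, 441/11 , 301/4, 942/7, 139, 328, 404, 422,660, 765, 913 ]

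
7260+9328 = 16588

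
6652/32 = 207+ 7/8  =  207.88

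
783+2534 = 3317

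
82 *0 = 0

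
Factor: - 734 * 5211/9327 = -2^1*3^2 * 193^1 * 367^1*3109^ ( - 1)=- 1274958/3109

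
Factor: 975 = 3^1*5^2*13^1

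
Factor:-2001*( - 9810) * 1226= 24066147060 = 2^2*3^3 * 5^1*23^1 * 29^1*109^1*613^1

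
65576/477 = 65576/477=137.48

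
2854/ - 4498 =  - 1427/2249 = - 0.63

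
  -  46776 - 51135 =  - 97911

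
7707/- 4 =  - 1927 + 1/4 = - 1926.75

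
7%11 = 7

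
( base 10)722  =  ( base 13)437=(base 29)OQ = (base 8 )1322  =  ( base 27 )QK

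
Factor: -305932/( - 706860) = 3^( - 3 ) * 5^ ( - 1 ) * 7^( -1)*409^1 = 409/945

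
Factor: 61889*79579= 4925064731 = 199^1*311^1*79579^1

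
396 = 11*36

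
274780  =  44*6245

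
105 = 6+99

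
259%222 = 37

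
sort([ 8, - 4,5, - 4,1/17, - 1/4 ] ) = [ - 4, - 4, - 1/4, 1/17, 5, 8] 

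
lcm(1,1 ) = 1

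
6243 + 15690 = 21933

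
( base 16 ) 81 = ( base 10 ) 129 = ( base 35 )3O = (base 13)9c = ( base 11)108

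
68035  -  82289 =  - 14254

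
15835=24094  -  8259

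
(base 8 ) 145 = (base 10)101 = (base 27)3k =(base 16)65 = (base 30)3B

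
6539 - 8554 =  - 2015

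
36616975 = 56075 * 653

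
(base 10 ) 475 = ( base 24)jj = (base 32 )ER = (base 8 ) 733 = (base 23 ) KF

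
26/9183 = 26/9183 = 0.00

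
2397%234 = 57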